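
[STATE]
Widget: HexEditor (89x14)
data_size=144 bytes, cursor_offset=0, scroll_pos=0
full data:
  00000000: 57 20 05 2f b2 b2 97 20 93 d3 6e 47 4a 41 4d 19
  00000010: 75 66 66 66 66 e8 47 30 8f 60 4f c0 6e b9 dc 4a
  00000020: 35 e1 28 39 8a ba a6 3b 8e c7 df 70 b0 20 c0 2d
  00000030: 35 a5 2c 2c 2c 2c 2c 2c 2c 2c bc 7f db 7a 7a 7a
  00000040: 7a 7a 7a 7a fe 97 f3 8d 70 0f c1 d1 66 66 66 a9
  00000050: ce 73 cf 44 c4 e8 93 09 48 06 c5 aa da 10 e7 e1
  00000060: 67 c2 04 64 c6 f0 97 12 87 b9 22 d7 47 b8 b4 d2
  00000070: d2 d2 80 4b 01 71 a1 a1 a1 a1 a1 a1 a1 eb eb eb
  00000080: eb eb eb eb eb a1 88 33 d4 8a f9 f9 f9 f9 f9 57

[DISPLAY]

00000000  57 20 05 2f b2 b2 97 20  93 d3 6e 47 4a 41 4d 19  |W ./... ..nGJAM.|           
00000010  75 66 66 66 66 e8 47 30  8f 60 4f c0 6e b9 dc 4a  |uffff.G0.`O.n..J|           
00000020  35 e1 28 39 8a ba a6 3b  8e c7 df 70 b0 20 c0 2d  |5.(9...;...p. .-|           
00000030  35 a5 2c 2c 2c 2c 2c 2c  2c 2c bc 7f db 7a 7a 7a  |5.,,,,,,,,...zzz|           
00000040  7a 7a 7a 7a fe 97 f3 8d  70 0f c1 d1 66 66 66 a9  |zzzz....p...fff.|           
00000050  ce 73 cf 44 c4 e8 93 09  48 06 c5 aa da 10 e7 e1  |.s.D....H.......|           
00000060  67 c2 04 64 c6 f0 97 12  87 b9 22 d7 47 b8 b4 d2  |g..d......".G...|           
00000070  d2 d2 80 4b 01 71 a1 a1  a1 a1 a1 a1 a1 eb eb eb  |...K.q..........|           
00000080  eb eb eb eb eb a1 88 33  d4 8a f9 f9 f9 f9 f9 57  |.......3.......W|           
                                                                                         
                                                                                         
                                                                                         
                                                                                         
                                                                                         


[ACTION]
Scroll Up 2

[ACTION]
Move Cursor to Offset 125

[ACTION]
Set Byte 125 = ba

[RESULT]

00000000  57 20 05 2f b2 b2 97 20  93 d3 6e 47 4a 41 4d 19  |W ./... ..nGJAM.|           
00000010  75 66 66 66 66 e8 47 30  8f 60 4f c0 6e b9 dc 4a  |uffff.G0.`O.n..J|           
00000020  35 e1 28 39 8a ba a6 3b  8e c7 df 70 b0 20 c0 2d  |5.(9...;...p. .-|           
00000030  35 a5 2c 2c 2c 2c 2c 2c  2c 2c bc 7f db 7a 7a 7a  |5.,,,,,,,,...zzz|           
00000040  7a 7a 7a 7a fe 97 f3 8d  70 0f c1 d1 66 66 66 a9  |zzzz....p...fff.|           
00000050  ce 73 cf 44 c4 e8 93 09  48 06 c5 aa da 10 e7 e1  |.s.D....H.......|           
00000060  67 c2 04 64 c6 f0 97 12  87 b9 22 d7 47 b8 b4 d2  |g..d......".G...|           
00000070  d2 d2 80 4b 01 71 a1 a1  a1 a1 a1 a1 a1 BA eb eb  |...K.q..........|           
00000080  eb eb eb eb eb a1 88 33  d4 8a f9 f9 f9 f9 f9 57  |.......3.......W|           
                                                                                         
                                                                                         
                                                                                         
                                                                                         
                                                                                         


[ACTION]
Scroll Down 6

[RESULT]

00000060  67 c2 04 64 c6 f0 97 12  87 b9 22 d7 47 b8 b4 d2  |g..d......".G...|           
00000070  d2 d2 80 4b 01 71 a1 a1  a1 a1 a1 a1 a1 BA eb eb  |...K.q..........|           
00000080  eb eb eb eb eb a1 88 33  d4 8a f9 f9 f9 f9 f9 57  |.......3.......W|           
                                                                                         
                                                                                         
                                                                                         
                                                                                         
                                                                                         
                                                                                         
                                                                                         
                                                                                         
                                                                                         
                                                                                         
                                                                                         


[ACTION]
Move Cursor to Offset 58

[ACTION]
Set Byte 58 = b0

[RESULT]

00000060  67 c2 04 64 c6 f0 97 12  87 b9 22 d7 47 b8 b4 d2  |g..d......".G...|           
00000070  d2 d2 80 4b 01 71 a1 a1  a1 a1 a1 a1 a1 ba eb eb  |...K.q..........|           
00000080  eb eb eb eb eb a1 88 33  d4 8a f9 f9 f9 f9 f9 57  |.......3.......W|           
                                                                                         
                                                                                         
                                                                                         
                                                                                         
                                                                                         
                                                                                         
                                                                                         
                                                                                         
                                                                                         
                                                                                         
                                                                                         


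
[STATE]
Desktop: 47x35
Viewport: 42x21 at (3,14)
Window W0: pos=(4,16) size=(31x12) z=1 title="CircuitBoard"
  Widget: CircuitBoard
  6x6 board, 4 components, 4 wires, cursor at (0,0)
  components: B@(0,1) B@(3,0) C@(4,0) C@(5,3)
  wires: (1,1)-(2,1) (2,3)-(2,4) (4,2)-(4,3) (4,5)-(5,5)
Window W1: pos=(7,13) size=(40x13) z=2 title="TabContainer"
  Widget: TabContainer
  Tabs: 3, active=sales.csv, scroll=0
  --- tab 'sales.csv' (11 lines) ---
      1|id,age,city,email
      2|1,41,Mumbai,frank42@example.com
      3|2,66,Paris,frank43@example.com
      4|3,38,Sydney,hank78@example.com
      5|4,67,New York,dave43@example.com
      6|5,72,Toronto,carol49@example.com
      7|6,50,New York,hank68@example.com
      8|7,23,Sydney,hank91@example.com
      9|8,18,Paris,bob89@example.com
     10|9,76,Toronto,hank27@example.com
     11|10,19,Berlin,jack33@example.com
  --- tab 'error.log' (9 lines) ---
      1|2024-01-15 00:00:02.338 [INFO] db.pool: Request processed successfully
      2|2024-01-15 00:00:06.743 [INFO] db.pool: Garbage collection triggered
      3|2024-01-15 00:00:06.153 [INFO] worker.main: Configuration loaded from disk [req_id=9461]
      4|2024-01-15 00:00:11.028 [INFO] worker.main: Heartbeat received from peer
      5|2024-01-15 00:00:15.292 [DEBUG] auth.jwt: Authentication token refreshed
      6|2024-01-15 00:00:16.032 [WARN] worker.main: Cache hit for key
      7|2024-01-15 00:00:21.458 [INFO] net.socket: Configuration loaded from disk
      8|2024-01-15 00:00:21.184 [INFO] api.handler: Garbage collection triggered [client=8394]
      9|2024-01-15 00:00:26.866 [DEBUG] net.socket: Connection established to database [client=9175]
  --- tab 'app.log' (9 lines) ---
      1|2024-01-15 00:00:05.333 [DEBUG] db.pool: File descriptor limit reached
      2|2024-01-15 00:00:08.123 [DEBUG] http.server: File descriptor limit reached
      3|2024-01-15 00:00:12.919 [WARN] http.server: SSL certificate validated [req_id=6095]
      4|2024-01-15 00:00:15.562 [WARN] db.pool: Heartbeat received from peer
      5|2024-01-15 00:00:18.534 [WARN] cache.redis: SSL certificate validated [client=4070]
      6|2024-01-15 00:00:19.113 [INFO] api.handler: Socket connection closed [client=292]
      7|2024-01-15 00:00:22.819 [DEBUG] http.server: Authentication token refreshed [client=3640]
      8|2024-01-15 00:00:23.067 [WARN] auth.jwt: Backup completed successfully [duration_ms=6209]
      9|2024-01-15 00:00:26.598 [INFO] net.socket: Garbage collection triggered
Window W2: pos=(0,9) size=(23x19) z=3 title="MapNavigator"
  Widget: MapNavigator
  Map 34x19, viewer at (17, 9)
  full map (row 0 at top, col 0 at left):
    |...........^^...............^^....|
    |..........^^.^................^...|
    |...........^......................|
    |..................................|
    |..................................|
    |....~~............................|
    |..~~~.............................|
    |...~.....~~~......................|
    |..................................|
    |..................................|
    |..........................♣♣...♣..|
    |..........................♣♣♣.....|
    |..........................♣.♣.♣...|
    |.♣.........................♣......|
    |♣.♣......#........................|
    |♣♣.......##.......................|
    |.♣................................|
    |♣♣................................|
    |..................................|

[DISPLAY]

...................┃                      
...................┃──────────────────────
...................┃ror.log │ app.log     
~~~................┃──────────────────────
...................┃il                    
........@..........┃nk42@example.com      
.................♣♣┃k43@example.com       
.................♣♣┃k78@example.com       
.................♣.┃ave43@example.com     
..................♣┃rol49@example.com     
#..................┃ank68@example.com     
##.................┃━━━━━━━━━━━━━━━━━━━━━━
...................┃           ┃          
━━━━━━━━━━━━━━━━━━━┛━━━━━━━━━━━┛          
                                          
                                          
                                          
                                          
                                          
                                          
                                          


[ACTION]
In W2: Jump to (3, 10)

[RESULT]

     ....~~........┃                      
     ..~~~.........┃──────────────────────
     ...~.....~~~..┃ror.log │ app.log     
     ..............┃──────────────────────
     ..............┃il                    
     ...@..........┃nk42@example.com      
     ..............┃k43@example.com       
     ..............┃k78@example.com       
     .♣............┃ave43@example.com     
     ♣.♣......#....┃rol49@example.com     
     ♣♣.......##...┃ank68@example.com     
     .♣............┃━━━━━━━━━━━━━━━━━━━━━━
     ♣♣............┃           ┃          
━━━━━━━━━━━━━━━━━━━┛━━━━━━━━━━━┛          
                                          
                                          
                                          
                                          
                                          
                                          
                                          


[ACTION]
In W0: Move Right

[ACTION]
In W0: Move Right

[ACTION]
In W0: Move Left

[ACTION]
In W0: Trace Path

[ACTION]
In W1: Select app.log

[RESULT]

     ....~~........┃                      
     ..~~~.........┃──────────────────────
     ...~.....~~~..┃ror.log │[app.log]    
     ..............┃──────────────────────
     ..............┃0:05.333 [DEBUG] db.po
     ...@..........┃0:08.123 [DEBUG] http.
     ..............┃0:12.919 [WARN] http.s
     ..............┃0:15.562 [WARN] db.poo
     .♣............┃0:18.534 [WARN] cache.
     ♣.♣......#....┃0:19.113 [INFO] api.ha
     ♣♣.......##...┃0:22.819 [DEBUG] http.
     .♣............┃━━━━━━━━━━━━━━━━━━━━━━
     ♣♣............┃           ┃          
━━━━━━━━━━━━━━━━━━━┛━━━━━━━━━━━┛          
                                          
                                          
                                          
                                          
                                          
                                          
                                          


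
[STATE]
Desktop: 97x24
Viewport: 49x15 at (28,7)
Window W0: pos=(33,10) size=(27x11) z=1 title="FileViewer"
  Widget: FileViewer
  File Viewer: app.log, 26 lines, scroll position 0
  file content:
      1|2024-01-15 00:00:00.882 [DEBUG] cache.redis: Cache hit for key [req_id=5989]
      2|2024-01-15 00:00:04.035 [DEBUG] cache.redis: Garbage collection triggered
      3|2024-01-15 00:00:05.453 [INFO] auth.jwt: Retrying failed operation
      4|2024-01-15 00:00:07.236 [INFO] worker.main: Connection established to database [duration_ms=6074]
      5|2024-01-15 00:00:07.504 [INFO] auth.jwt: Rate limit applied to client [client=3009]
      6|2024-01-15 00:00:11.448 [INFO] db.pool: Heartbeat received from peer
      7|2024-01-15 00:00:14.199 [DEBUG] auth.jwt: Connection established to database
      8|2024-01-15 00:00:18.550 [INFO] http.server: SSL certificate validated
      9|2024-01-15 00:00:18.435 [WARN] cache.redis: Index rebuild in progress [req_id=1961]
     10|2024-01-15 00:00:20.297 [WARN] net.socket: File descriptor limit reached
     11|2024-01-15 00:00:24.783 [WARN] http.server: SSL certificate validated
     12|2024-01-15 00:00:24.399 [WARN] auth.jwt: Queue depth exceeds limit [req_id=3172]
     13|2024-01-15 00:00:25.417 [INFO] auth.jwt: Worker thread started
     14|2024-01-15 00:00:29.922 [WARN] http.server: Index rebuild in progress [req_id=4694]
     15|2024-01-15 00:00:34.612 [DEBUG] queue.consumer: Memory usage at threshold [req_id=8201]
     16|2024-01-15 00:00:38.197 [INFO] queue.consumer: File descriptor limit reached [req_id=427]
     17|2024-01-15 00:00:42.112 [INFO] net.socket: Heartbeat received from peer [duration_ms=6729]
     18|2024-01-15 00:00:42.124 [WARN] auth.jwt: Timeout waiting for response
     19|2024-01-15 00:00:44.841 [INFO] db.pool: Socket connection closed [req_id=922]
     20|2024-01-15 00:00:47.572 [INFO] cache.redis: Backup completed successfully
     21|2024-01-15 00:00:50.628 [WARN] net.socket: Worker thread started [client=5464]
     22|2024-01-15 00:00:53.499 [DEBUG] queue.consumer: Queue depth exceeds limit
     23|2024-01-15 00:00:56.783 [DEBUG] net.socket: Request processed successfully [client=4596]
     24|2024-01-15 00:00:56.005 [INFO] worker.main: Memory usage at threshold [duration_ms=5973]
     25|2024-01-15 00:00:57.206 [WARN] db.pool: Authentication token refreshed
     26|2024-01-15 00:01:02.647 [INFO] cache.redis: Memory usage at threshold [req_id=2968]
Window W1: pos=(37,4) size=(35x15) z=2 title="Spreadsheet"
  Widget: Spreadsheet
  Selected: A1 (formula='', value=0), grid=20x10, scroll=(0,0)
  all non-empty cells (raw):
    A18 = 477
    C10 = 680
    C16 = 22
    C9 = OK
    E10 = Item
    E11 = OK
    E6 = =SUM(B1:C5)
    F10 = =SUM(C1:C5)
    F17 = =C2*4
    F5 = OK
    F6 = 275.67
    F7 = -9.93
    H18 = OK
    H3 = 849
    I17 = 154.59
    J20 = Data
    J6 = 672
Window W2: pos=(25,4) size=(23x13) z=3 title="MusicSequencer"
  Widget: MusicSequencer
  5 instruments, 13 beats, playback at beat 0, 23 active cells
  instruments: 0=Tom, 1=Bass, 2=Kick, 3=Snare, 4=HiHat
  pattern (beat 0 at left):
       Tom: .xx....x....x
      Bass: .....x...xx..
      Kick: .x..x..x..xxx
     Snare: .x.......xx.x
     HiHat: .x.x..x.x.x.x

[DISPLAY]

    ▼123456789012  ┃                       ┃     
 Tom·██····█····█  ┃     B       C       D ┃     
Bass·····█···██··  ┃-----------------------┃     
Kick·█··█··█··███  ┃0]       0       0     ┃     
nare·█·······██·█  ┃ 0       0       0     ┃     
iHat·█·█··█·█·█·█  ┃ 0       0       0     ┃     
                   ┃ 0       0       0     ┃     
                   ┃ 0       0       0     ┃     
                   ┃ 0       0       0     ┃     
━━━━━━━━━━━━━━━━━━━┛ 0       0       0     ┃     
     ┃202┃  8        0       0       0     ┃     
     ┃202┗━━━━━━━━━━━━━━━━━━━━━━━━━━━━━━━━━┛     
     ┃2024-01-15 00:00:14.199 ▼┃                 
     ┗━━━━━━━━━━━━━━━━━━━━━━━━━┛                 
                                                 


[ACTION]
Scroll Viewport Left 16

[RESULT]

             ┃      ▼123456789012  ┃             
             ┃   Tom·██····█····█  ┃     B       
             ┃  Bass·····█···██··  ┃-------------
             ┃  Kick·█··█··█··███  ┃0]       0   
             ┃ Snare·█·······██·█  ┃ 0       0   
             ┃ HiHat·█·█··█·█·█·█  ┃ 0       0   
             ┃                     ┃ 0       0   
             ┃                     ┃ 0       0   
             ┃                     ┃ 0       0   
             ┗━━━━━━━━━━━━━━━━━━━━━┛ 0       0   
                     ┃202┃  8        0       0   
                     ┃202┗━━━━━━━━━━━━━━━━━━━━━━━
                     ┃2024-01-15 00:00:14.199 ▼┃ 
                     ┗━━━━━━━━━━━━━━━━━━━━━━━━━┛ 
                                                 


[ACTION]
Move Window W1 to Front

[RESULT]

             ┃      ▼1234┃A1:                    
             ┃   Tom·██··┃       A       B       
             ┃  Bass·····┃-----------------------
             ┃  Kick·█··█┃  1      [0]       0   
             ┃ Snare·█···┃  2        0       0   
             ┃ HiHat·█·█·┃  3        0       0   
             ┃           ┃  4        0       0   
             ┃           ┃  5        0       0   
             ┃           ┃  6        0       0   
             ┗━━━━━━━━━━━┃  7        0       0   
                     ┃202┃  8        0       0   
                     ┃202┗━━━━━━━━━━━━━━━━━━━━━━━
                     ┃2024-01-15 00:00:14.199 ▼┃ 
                     ┗━━━━━━━━━━━━━━━━━━━━━━━━━┛ 
                                                 


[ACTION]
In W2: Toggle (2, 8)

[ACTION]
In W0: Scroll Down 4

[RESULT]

             ┃      ▼1234┃A1:                    
             ┃   Tom·██··┃       A       B       
             ┃  Bass·····┃-----------------------
             ┃  Kick·█··█┃  1      [0]       0   
             ┃ Snare·█···┃  2        0       0   
             ┃ HiHat·█·█·┃  3        0       0   
             ┃           ┃  4        0       0   
             ┃           ┃  5        0       0   
             ┃           ┃  6        0       0   
             ┗━━━━━━━━━━━┃  7        0       0   
                     ┃202┃  8        0       0   
                     ┃202┗━━━━━━━━━━━━━━━━━━━━━━━
                     ┃2024-01-15 00:00:24.783 ▼┃ 
                     ┗━━━━━━━━━━━━━━━━━━━━━━━━━┛ 
                                                 


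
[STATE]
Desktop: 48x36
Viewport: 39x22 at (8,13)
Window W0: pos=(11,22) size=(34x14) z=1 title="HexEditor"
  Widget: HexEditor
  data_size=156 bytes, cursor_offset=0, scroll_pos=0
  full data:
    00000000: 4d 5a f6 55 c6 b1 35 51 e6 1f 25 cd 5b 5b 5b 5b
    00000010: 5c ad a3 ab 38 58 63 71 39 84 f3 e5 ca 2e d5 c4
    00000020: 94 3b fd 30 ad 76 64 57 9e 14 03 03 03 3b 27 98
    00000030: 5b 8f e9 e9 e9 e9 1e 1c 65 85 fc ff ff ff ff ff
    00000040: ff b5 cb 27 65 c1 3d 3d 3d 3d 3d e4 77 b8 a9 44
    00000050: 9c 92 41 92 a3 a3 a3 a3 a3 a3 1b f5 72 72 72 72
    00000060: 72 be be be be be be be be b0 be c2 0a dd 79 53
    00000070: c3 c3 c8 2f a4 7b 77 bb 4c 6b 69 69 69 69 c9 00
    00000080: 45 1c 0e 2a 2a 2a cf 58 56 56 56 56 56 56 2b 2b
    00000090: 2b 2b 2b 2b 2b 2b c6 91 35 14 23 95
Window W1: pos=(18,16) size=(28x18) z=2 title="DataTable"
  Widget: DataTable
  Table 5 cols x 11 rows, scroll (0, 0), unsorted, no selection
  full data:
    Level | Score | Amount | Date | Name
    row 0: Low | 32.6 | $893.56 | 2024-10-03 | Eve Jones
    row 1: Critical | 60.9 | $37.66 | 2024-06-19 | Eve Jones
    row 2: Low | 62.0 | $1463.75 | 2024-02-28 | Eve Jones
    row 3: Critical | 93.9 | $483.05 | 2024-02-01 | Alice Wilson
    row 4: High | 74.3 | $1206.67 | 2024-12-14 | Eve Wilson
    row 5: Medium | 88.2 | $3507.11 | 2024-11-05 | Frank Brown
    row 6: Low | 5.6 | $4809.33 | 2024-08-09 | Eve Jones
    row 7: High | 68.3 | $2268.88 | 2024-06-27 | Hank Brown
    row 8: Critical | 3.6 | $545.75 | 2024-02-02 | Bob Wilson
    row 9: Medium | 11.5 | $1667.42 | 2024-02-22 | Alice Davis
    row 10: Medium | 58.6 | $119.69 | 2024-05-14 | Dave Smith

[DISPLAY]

                                       
                                       
                                       
          ┏━━━━━━━━━━━━━━━━━━━━━━━━━━┓ 
          ┃ DataTable                ┃ 
          ┠──────────────────────────┨ 
          ┃Level   │Score│Amount  │Da┃ 
          ┃────────┼─────┼────────┼──┃ 
          ┃Low     │32.6 │$893.56 │20┃ 
   ┏━━━━━━┃Critical│60.9 │$37.66  │20┃ 
   ┃ HexEd┃Low     │62.0 │$1463.75│20┃ 
   ┠──────┃Critical│93.9 │$483.05 │20┃ 
   ┃000000┃High    │74.3 │$1206.67│20┃ 
   ┃000000┃Medium  │88.2 │$3507.11│20┃ 
   ┃000000┃Low     │5.6  │$4809.33│20┃ 
   ┃000000┃High    │68.3 │$2268.88│20┃ 
   ┃000000┃Critical│3.6  │$545.75 │20┃ 
   ┃000000┃Medium  │11.5 │$1667.42│20┃ 
   ┃000000┃Medium  │58.6 │$119.69 │20┃ 
   ┃000000┃                          ┃ 
   ┃000000┗━━━━━━━━━━━━━━━━━━━━━━━━━━┛ 
   ┃00000090  2b 2b 2b 2b 2b 2b c6 9┃  


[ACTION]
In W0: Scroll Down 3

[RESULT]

                                       
                                       
                                       
          ┏━━━━━━━━━━━━━━━━━━━━━━━━━━┓ 
          ┃ DataTable                ┃ 
          ┠──────────────────────────┨ 
          ┃Level   │Score│Amount  │Da┃ 
          ┃────────┼─────┼────────┼──┃ 
          ┃Low     │32.6 │$893.56 │20┃ 
   ┏━━━━━━┃Critical│60.9 │$37.66  │20┃ 
   ┃ HexEd┃Low     │62.0 │$1463.75│20┃ 
   ┠──────┃Critical│93.9 │$483.05 │20┃ 
   ┃000000┃High    │74.3 │$1206.67│20┃ 
   ┃000000┃Medium  │88.2 │$3507.11│20┃ 
   ┃000000┃Low     │5.6  │$4809.33│20┃ 
   ┃000000┃High    │68.3 │$2268.88│20┃ 
   ┃000000┃Critical│3.6  │$545.75 │20┃ 
   ┃000000┃Medium  │11.5 │$1667.42│20┃ 
   ┃000000┃Medium  │58.6 │$119.69 │20┃ 
   ┃      ┃                          ┃ 
   ┃      ┗━━━━━━━━━━━━━━━━━━━━━━━━━━┛ 
   ┃                                ┃  


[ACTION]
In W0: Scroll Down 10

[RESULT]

                                       
                                       
                                       
          ┏━━━━━━━━━━━━━━━━━━━━━━━━━━┓ 
          ┃ DataTable                ┃ 
          ┠──────────────────────────┨ 
          ┃Level   │Score│Amount  │Da┃ 
          ┃────────┼─────┼────────┼──┃ 
          ┃Low     │32.6 │$893.56 │20┃ 
   ┏━━━━━━┃Critical│60.9 │$37.66  │20┃ 
   ┃ HexEd┃Low     │62.0 │$1463.75│20┃ 
   ┠──────┃Critical│93.9 │$483.05 │20┃ 
   ┃000000┃High    │74.3 │$1206.67│20┃ 
   ┃      ┃Medium  │88.2 │$3507.11│20┃ 
   ┃      ┃Low     │5.6  │$4809.33│20┃ 
   ┃      ┃High    │68.3 │$2268.88│20┃ 
   ┃      ┃Critical│3.6  │$545.75 │20┃ 
   ┃      ┃Medium  │11.5 │$1667.42│20┃ 
   ┃      ┃Medium  │58.6 │$119.69 │20┃ 
   ┃      ┃                          ┃ 
   ┃      ┗━━━━━━━━━━━━━━━━━━━━━━━━━━┛ 
   ┃                                ┃  


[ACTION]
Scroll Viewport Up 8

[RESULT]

                                       
                                       
                                       
                                       
                                       
                                       
                                       
                                       
                                       
                                       
                                       
          ┏━━━━━━━━━━━━━━━━━━━━━━━━━━┓ 
          ┃ DataTable                ┃ 
          ┠──────────────────────────┨ 
          ┃Level   │Score│Amount  │Da┃ 
          ┃────────┼─────┼────────┼──┃ 
          ┃Low     │32.6 │$893.56 │20┃ 
   ┏━━━━━━┃Critical│60.9 │$37.66  │20┃ 
   ┃ HexEd┃Low     │62.0 │$1463.75│20┃ 
   ┠──────┃Critical│93.9 │$483.05 │20┃ 
   ┃000000┃High    │74.3 │$1206.67│20┃ 
   ┃      ┃Medium  │88.2 │$3507.11│20┃ 


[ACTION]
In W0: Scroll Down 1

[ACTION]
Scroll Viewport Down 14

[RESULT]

                                       
                                       
          ┏━━━━━━━━━━━━━━━━━━━━━━━━━━┓ 
          ┃ DataTable                ┃ 
          ┠──────────────────────────┨ 
          ┃Level   │Score│Amount  │Da┃ 
          ┃────────┼─────┼────────┼──┃ 
          ┃Low     │32.6 │$893.56 │20┃ 
   ┏━━━━━━┃Critical│60.9 │$37.66  │20┃ 
   ┃ HexEd┃Low     │62.0 │$1463.75│20┃ 
   ┠──────┃Critical│93.9 │$483.05 │20┃ 
   ┃000000┃High    │74.3 │$1206.67│20┃ 
   ┃      ┃Medium  │88.2 │$3507.11│20┃ 
   ┃      ┃Low     │5.6  │$4809.33│20┃ 
   ┃      ┃High    │68.3 │$2268.88│20┃ 
   ┃      ┃Critical│3.6  │$545.75 │20┃ 
   ┃      ┃Medium  │11.5 │$1667.42│20┃ 
   ┃      ┃Medium  │58.6 │$119.69 │20┃ 
   ┃      ┃                          ┃ 
   ┃      ┗━━━━━━━━━━━━━━━━━━━━━━━━━━┛ 
   ┃                                ┃  
   ┗━━━━━━━━━━━━━━━━━━━━━━━━━━━━━━━━┛  


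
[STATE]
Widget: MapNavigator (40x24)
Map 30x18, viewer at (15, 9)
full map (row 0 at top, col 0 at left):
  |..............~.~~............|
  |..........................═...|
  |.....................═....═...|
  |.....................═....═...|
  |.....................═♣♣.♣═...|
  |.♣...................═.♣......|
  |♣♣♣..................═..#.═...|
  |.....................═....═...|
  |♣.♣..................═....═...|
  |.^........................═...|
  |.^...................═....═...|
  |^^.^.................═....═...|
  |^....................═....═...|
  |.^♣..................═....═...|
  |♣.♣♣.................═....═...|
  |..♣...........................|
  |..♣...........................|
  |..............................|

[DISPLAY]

                                        
                                        
                                        
     ..............~.~~............     
     ..........................═...     
     .....................═....═...     
     .....................═....═...     
     .....................═♣♣.♣═...     
     .♣...................═.♣......     
     ♣♣♣..................═..#.═...     
     .....................═....═...     
     ♣.♣..................═....═...     
     .^.............@..........═...     
     .^...................═....═...     
     ^^.^.................═....═...     
     ^....................═....═...     
     .^♣..................═....═...     
     ♣.♣♣.................═....═...     
     ..♣...........................     
     ..♣...........................     
     ..............................     
                                        
                                        
                                        


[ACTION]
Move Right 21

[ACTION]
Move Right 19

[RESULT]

                                        
                                        
                                        
.....~.~~............                   
.................═...                   
............═....═...                   
............═....═...                   
............═♣♣.♣═...                   
............═.♣......                   
............═..#.═...                   
............═....═...                   
............═....═...                   
.................═..@                   
............═....═...                   
............═....═...                   
............═....═...                   
............═....═...                   
............═....═...                   
.....................                   
.....................                   
.....................                   
                                        
                                        
                                        


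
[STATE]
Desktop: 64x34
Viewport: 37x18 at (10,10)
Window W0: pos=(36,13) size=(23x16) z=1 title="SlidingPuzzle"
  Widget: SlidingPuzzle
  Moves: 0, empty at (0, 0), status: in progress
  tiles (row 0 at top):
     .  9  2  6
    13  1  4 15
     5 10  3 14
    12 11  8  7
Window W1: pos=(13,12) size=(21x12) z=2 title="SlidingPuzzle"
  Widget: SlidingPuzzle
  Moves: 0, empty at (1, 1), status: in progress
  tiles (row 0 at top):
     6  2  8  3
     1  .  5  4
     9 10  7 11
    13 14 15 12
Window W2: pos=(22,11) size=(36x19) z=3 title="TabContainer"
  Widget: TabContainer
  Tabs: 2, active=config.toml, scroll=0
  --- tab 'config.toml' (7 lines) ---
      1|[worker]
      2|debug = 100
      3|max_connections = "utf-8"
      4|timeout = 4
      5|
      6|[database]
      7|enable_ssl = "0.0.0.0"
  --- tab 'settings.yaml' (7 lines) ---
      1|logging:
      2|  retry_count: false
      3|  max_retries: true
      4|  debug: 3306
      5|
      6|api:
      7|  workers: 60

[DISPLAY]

                                     
            ┏━━━━━━━━━━━━━━━━━━━━━━━━
   ┏━━━━━━━━┃ TabContainer           
   ┃ Sliding┠────────────────────────
   ┠────────┃[config.toml]│ settings.
   ┃┌────┬──┃────────────────────────
   ┃│  6 │  ┃[worker]                
   ┃├────┼──┃debug = 100             
   ┃│  1 │  ┃max_connections = "utf-8
   ┃├────┼──┃timeout = 4             
   ┃│  9 │ 1┃                        
   ┃├────┼──┃[database]              
   ┃│ 13 │ 1┃enable_ssl = "0.0.0.0"  
   ┗━━━━━━━━┃                        
            ┃                        
            ┃                        
            ┃                        
            ┃                        


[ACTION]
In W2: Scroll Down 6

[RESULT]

                                     
            ┏━━━━━━━━━━━━━━━━━━━━━━━━
   ┏━━━━━━━━┃ TabContainer           
   ┃ Sliding┠────────────────────────
   ┠────────┃[config.toml]│ settings.
   ┃┌────┬──┃────────────────────────
   ┃│  6 │  ┃enable_ssl = "0.0.0.0"  
   ┃├────┼──┃                        
   ┃│  1 │  ┃                        
   ┃├────┼──┃                        
   ┃│  9 │ 1┃                        
   ┃├────┼──┃                        
   ┃│ 13 │ 1┃                        
   ┗━━━━━━━━┃                        
            ┃                        
            ┃                        
            ┃                        
            ┃                        


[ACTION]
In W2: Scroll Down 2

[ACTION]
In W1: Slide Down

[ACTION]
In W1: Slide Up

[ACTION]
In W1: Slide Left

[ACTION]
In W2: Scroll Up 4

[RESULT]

                                     
            ┏━━━━━━━━━━━━━━━━━━━━━━━━
   ┏━━━━━━━━┃ TabContainer           
   ┃ Sliding┠────────────────────────
   ┠────────┃[config.toml]│ settings.
   ┃┌────┬──┃────────────────────────
   ┃│  6 │  ┃max_connections = "utf-8
   ┃├────┼──┃timeout = 4             
   ┃│  1 │  ┃                        
   ┃├────┼──┃[database]              
   ┃│  9 │ 1┃enable_ssl = "0.0.0.0"  
   ┃├────┼──┃                        
   ┃│ 13 │ 1┃                        
   ┗━━━━━━━━┃                        
            ┃                        
            ┃                        
            ┃                        
            ┃                        


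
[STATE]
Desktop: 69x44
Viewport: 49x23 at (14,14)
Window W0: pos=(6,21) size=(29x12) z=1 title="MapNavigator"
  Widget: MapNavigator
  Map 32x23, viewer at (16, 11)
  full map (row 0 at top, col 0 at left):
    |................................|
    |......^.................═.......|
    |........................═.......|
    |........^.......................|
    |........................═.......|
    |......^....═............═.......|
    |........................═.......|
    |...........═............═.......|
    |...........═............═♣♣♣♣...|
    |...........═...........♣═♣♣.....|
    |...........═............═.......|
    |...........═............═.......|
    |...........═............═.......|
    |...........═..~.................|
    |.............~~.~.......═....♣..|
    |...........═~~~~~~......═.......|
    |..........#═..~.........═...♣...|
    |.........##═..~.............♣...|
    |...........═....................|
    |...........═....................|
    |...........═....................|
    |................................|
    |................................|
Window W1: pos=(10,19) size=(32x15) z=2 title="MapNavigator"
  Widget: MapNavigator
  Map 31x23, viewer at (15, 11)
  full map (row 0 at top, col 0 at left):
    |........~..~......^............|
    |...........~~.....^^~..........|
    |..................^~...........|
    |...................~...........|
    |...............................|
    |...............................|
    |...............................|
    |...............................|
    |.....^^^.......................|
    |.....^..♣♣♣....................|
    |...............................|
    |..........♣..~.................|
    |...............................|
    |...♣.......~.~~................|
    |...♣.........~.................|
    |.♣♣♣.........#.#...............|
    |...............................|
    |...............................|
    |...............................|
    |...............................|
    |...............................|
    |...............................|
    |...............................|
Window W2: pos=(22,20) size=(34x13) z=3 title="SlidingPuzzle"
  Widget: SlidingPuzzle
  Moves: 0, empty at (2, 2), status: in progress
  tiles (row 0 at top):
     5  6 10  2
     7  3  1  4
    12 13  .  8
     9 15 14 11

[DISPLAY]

                                                 
                                                 
                                                 
                                                 
                                                 
━━━━━━━━━━━━━━━━━━━━━━━━━━━┓                     
pNavigat┏━━━━━━━━━━━━━━━━━━━━━━━━━━━━━━━━┓       
────────┃ SlidingPuzzle                  ┃       
........┠────────────────────────────────┨       
........┃┌────┬────┬────┬────┐           ┃       
..^^^...┃│  5 │  6 │ 10 │  2 │           ┃       
..^..♣♣♣┃├────┼────┼────┼────┤           ┃       
........┃│  7 │  3 │  1 │  4 │           ┃       
.......♣┃├────┼────┼────┼────┤           ┃       
........┃│ 12 │ 13 │    │  8 │           ┃       
♣.......┃├────┼────┼────┼────┤           ┃       
♣.......┃│  9 │ 15 │ 14 │ 11 │           ┃       
♣.......┃└────┴────┴────┴────┘           ┃       
........┗━━━━━━━━━━━━━━━━━━━━━━━━━━━━━━━━┛       
━━━━━━━━━━━━━━━━━━━━━━━━━━━┛                     
                                                 
                                                 
                                                 


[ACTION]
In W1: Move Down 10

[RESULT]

                                                 
                                                 
                                                 
                                                 
                                                 
━━━━━━━━━━━━━━━━━━━━━━━━━━━┓                     
pNavigat┏━━━━━━━━━━━━━━━━━━━━━━━━━━━━━━━━┓       
────────┃ SlidingPuzzle                  ┃       
........┠────────────────────────────────┨       
........┃┌────┬────┬────┬────┐           ┃       
........┃│  5 │  6 │ 10 │  2 │           ┃       
........┃├────┼────┼────┼────┤           ┃       
........┃│  7 │  3 │  1 │  4 │           ┃       
........┃├────┼────┼────┼────┤           ┃       
........┃│ 12 │ 13 │    │  8 │           ┃       
        ┃├────┼────┼────┼────┤           ┃       
        ┃│  9 │ 15 │ 14 │ 11 │           ┃       
        ┃└────┴────┴────┴────┘           ┃       
        ┗━━━━━━━━━━━━━━━━━━━━━━━━━━━━━━━━┛       
━━━━━━━━━━━━━━━━━━━━━━━━━━━┛                     
                                                 
                                                 
                                                 


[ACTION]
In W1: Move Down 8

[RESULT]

                                                 
                                                 
                                                 
                                                 
                                                 
━━━━━━━━━━━━━━━━━━━━━━━━━━━┓                     
pNavigat┏━━━━━━━━━━━━━━━━━━━━━━━━━━━━━━━━┓       
────────┃ SlidingPuzzle                  ┃       
........┠────────────────────────────────┨       
........┃┌────┬────┬────┬────┐           ┃       
........┃│  5 │  6 │ 10 │  2 │           ┃       
........┃├────┼────┼────┼────┤           ┃       
........┃│  7 │  3 │  1 │  4 │           ┃       
........┃├────┼────┼────┼────┤           ┃       
        ┃│ 12 │ 13 │    │  8 │           ┃       
        ┃├────┼────┼────┼────┤           ┃       
        ┃│  9 │ 15 │ 14 │ 11 │           ┃       
        ┃└────┴────┴────┴────┘           ┃       
        ┗━━━━━━━━━━━━━━━━━━━━━━━━━━━━━━━━┛       
━━━━━━━━━━━━━━━━━━━━━━━━━━━┛                     
                                                 
                                                 
                                                 


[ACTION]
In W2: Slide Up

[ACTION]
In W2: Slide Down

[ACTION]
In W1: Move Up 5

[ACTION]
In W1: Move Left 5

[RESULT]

                                                 
                                                 
                                                 
                                                 
                                                 
━━━━━━━━━━━━━━━━━━━━━━━━━━━┓                     
pNavigat┏━━━━━━━━━━━━━━━━━━━━━━━━━━━━━━━━┓       
────────┃ SlidingPuzzle                  ┃       
  ......┠────────────────────────────────┨       
  ...♣..┃┌────┬────┬────┬────┐           ┃       
  ...♣..┃│  5 │  6 │ 10 │  2 │           ┃       
  .♣♣♣..┃├────┼────┼────┼────┤           ┃       
  ......┃│  7 │  3 │  1 │  4 │           ┃       
  ......┃├────┼────┼────┼────┤           ┃       
  ......┃│ 12 │ 13 │    │  8 │           ┃       
  ......┃├────┼────┼────┼────┤           ┃       
  ......┃│  9 │ 15 │ 14 │ 11 │           ┃       
  ......┃└────┴────┴────┴────┘           ┃       
  ......┗━━━━━━━━━━━━━━━━━━━━━━━━━━━━━━━━┛       
━━━━━━━━━━━━━━━━━━━━━━━━━━━┛                     
                                                 
                                                 
                                                 
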